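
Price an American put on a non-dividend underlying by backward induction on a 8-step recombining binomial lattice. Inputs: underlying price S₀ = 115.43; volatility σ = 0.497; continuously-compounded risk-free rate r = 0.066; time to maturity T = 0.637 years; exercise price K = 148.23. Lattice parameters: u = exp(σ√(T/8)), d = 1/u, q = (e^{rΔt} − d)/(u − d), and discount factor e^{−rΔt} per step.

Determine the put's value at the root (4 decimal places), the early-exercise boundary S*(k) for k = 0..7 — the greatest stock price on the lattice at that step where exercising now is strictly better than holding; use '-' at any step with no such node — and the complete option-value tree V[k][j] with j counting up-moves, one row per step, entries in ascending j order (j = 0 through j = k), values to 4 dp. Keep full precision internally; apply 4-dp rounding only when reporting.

price = 37.7341
boundary = - - 87.1977 75.7877 87.1977 100.3256 115.4300 100.3256
tree:
37.7341
48.7859 26.3494
61.0323 36.2468 16.0729
72.4423 48.0470 24.0471 7.7370
82.3594 61.0323 34.7112 12.9271 2.2818
90.9788 72.4423 47.9044 21.0081 4.4430 0.0000
98.4702 82.3594 61.0323 32.8000 8.6512 0.0000 0.0000
104.9815 90.9788 72.4423 47.9044 16.8452 0.0000 0.0000 0.0000
110.6407 98.4702 82.3594 61.0323 32.8000 0.0000 0.0000 0.0000 0.0000

Δt=0.07963  u=1.15055  d=0.86915  q=0.48372  discount=0.99476
step 8 (expiry): payoffs max(K−S,0) = 110.6407 98.4702 82.3594 61.0323 32.8000 0.0000 0.0000 0.0000 0.0000
step 7: (k=7,j=0): S=43.2485, (K−S)⁺=104.9815, hold=104.2045 ⇒ V=104.9815 exercise | (k=7,j=1): S=57.2512, (K−S)⁺=90.9788, hold=90.2018 ⇒ V=90.9788 exercise | (k=7,j=2): S=75.7877, (K−S)⁺=72.4423, hold=71.6654 ⇒ V=72.4423 exercise | (k=7,j=3): S=100.3256, (K−S)⁺=47.9044, hold=47.1274 ⇒ V=47.9044 exercise | (k=7,j=4): S=132.8084, (K−S)⁺=15.4216, hold=16.8452 ⇒ V=16.8452 continue | (k=7,j=5): S=175.8081, (K−S)⁺=0.0000, hold=0.0000 ⇒ V=0.0000 continue | (k=7,j=6): S=232.7300, (K−S)⁺=0.0000, hold=0.0000 ⇒ V=0.0000 continue | (k=7,j=7): S=308.0817, (K−S)⁺=0.0000, hold=0.0000 ⇒ V=0.0000 continue  boundary S*=100.3256
step 6: (k=6,j=0): S=49.7598, (K−S)⁺=98.4702, hold=97.6933 ⇒ V=98.4702 exercise | (k=6,j=1): S=65.8706, (K−S)⁺=82.3594, hold=81.5824 ⇒ V=82.3594 exercise | (k=6,j=2): S=87.1977, (K−S)⁺=61.0323, hold=60.2553 ⇒ V=61.0323 exercise | (k=6,j=3): S=115.4300, (K−S)⁺=32.8000, hold=32.7081 ⇒ V=32.8000 exercise | (k=6,j=4): S=152.8031, (K−S)⁺=0.0000, hold=8.6512 ⇒ V=8.6512 continue | (k=6,j=5): S=202.2766, (K−S)⁺=0.0000, hold=0.0000 ⇒ V=0.0000 continue | (k=6,j=6): S=267.7683, (K−S)⁺=0.0000, hold=0.0000 ⇒ V=0.0000 continue  boundary S*=115.4300
step 5: (k=5,j=0): S=57.2512, (K−S)⁺=90.9788, hold=90.2018 ⇒ V=90.9788 exercise | (k=5,j=1): S=75.7877, (K−S)⁺=72.4423, hold=71.6654 ⇒ V=72.4423 exercise | (k=5,j=2): S=100.3256, (K−S)⁺=47.9044, hold=47.1274 ⇒ V=47.9044 exercise | (k=5,j=3): S=132.8084, (K−S)⁺=15.4216, hold=21.0081 ⇒ V=21.0081 continue | (k=5,j=4): S=175.8081, (K−S)⁺=0.0000, hold=4.4430 ⇒ V=4.4430 continue | (k=5,j=5): S=232.7300, (K−S)⁺=0.0000, hold=0.0000 ⇒ V=0.0000 continue  boundary S*=100.3256
step 4: (k=4,j=0): S=65.8706, (K−S)⁺=82.3594, hold=81.5824 ⇒ V=82.3594 exercise | (k=4,j=1): S=87.1977, (K−S)⁺=61.0323, hold=60.2553 ⇒ V=61.0323 exercise | (k=4,j=2): S=115.4300, (K−S)⁺=32.8000, hold=34.7112 ⇒ V=34.7112 continue | (k=4,j=3): S=152.8031, (K−S)⁺=0.0000, hold=12.9271 ⇒ V=12.9271 continue | (k=4,j=4): S=202.2766, (K−S)⁺=0.0000, hold=2.2818 ⇒ V=2.2818 continue  boundary S*=87.1977
step 3: (k=3,j=0): S=75.7877, (K−S)⁺=72.4423, hold=71.6654 ⇒ V=72.4423 exercise | (k=3,j=1): S=100.3256, (K−S)⁺=47.9044, hold=48.0470 ⇒ V=48.0470 continue | (k=3,j=2): S=132.8084, (K−S)⁺=15.4216, hold=24.0471 ⇒ V=24.0471 continue | (k=3,j=3): S=175.8081, (K−S)⁺=0.0000, hold=7.7370 ⇒ V=7.7370 continue  boundary S*=75.7877
step 2: (k=2,j=0): S=87.1977, (K−S)⁺=61.0323, hold=60.3240 ⇒ V=61.0323 exercise | (k=2,j=1): S=115.4300, (K−S)⁺=32.8000, hold=36.2468 ⇒ V=36.2468 continue | (k=2,j=2): S=152.8031, (K−S)⁺=0.0000, hold=16.0729 ⇒ V=16.0729 continue  boundary S*=87.1977
step 1: (k=1,j=0): S=100.3256, (K−S)⁺=47.9044, hold=48.7859 ⇒ V=48.7859 continue | (k=1,j=1): S=132.8084, (K−S)⁺=15.4216, hold=26.3494 ⇒ V=26.3494 continue  boundary S*=-
step 0: (k=0,j=0): S=115.4300, (K−S)⁺=32.8000, hold=37.7341 ⇒ V=37.7341 continue  boundary S*=-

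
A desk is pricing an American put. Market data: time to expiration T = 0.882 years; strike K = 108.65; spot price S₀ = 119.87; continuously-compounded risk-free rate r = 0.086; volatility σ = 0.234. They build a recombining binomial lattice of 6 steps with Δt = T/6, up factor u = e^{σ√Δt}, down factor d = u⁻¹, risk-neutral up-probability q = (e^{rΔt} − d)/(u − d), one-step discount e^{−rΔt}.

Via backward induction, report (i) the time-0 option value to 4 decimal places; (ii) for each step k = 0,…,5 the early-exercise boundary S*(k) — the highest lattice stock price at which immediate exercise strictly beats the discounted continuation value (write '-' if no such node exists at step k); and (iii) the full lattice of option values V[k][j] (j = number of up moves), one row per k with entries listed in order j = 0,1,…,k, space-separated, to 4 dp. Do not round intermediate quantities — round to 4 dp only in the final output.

Δt=0.14700, u=1.09386, d=0.91419, q=0.54839, disc=e^(-rΔt)=0.98744
k=6 terminal: V=max(K-S,0) → 38.6772 24.9248 8.4695 0.0000 0.0000 0.0000 0.0000
k=5: j=0 S=76.5407 intr=32.1093 cont=30.7444 V=32.1093[EX]; j=1 S=91.5840 intr=17.0660 cont=15.7011 V=17.0660[EX]; j=2 S=109.5839 intr=0.0000 cont=3.7768 V=3.7768[hold]; j=3 S=131.1216 intr=0.0000 cont=0.0000 V=0.0000[hold]; j=4 S=156.8922 intr=0.0000 cont=0.0000 V=0.0000[hold]; j=5 S=187.7277 intr=0.0000 cont=0.0000 V=0.0000[hold]  S*(5)=91.5840
k=4: j=0 S=83.7252 intr=24.9248 cont=23.5599 V=24.9248[EX]; j=1 S=100.1805 intr=8.4695 cont=9.6555 V=9.6555[hold]; j=2 S=119.8700 intr=0.0000 cont=1.6842 V=1.6842[hold]; j=3 S=143.4292 intr=0.0000 cont=0.0000 V=0.0000[hold]; j=4 S=171.6188 intr=0.0000 cont=0.0000 V=0.0000[hold]  S*(4)=83.7252
k=3: j=0 S=91.5840 intr=17.0660 cont=16.3433 V=17.0660[EX]; j=1 S=109.5839 intr=0.0000 cont=5.2177 V=5.2177[hold]; j=2 S=131.1216 intr=0.0000 cont=0.7510 V=0.7510[hold]; j=3 S=156.8922 intr=0.0000 cont=0.0000 V=0.0000[hold]  S*(3)=91.5840
k=2: j=0 S=100.1805 intr=8.4695 cont=10.4357 V=10.4357[hold]; j=1 S=119.8700 intr=0.0000 cont=2.7334 V=2.7334[hold]; j=2 S=143.4292 intr=0.0000 cont=0.3349 V=0.3349[hold]  S*(2)=-
k=1: j=0 S=109.5839 intr=0.0000 cont=6.1338 V=6.1338[hold]; j=1 S=131.1216 intr=0.0000 cont=1.4003 V=1.4003[hold]  S*(1)=-
k=0: j=0 S=119.8700 intr=0.0000 cont=3.4935 V=3.4935[hold]  S*(0)=-

price = 3.4935
boundary = - - - 91.5840 83.7252 91.5840
tree:
3.4935
6.1338 1.4003
10.4357 2.7334 0.3349
17.0660 5.2177 0.7510 0.0000
24.9248 9.6555 1.6842 0.0000 0.0000
32.1093 17.0660 3.7768 0.0000 0.0000 0.0000
38.6772 24.9248 8.4695 0.0000 0.0000 0.0000 0.0000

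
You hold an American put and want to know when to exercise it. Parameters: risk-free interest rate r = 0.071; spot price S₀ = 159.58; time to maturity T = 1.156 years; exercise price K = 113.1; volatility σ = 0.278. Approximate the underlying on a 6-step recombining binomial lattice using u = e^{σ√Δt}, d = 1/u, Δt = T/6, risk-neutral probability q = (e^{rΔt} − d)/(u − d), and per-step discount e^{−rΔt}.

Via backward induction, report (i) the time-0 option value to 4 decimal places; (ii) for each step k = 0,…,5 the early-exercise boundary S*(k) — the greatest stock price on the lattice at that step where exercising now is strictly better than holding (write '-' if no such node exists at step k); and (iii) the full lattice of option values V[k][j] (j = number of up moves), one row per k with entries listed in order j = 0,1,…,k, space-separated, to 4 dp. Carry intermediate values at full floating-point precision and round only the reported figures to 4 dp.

price = 1.4707
boundary = - - - - - 86.6972
tree:
1.4707
2.7681 0.3392
5.1141 0.7251 0.0000
9.2146 1.5503 0.0000 0.0000
16.0251 3.3146 0.0000 0.0000 0.0000
26.4028 7.0866 0.0000 0.0000 0.0000 0.0000
36.3620 15.1511 0.0000 0.0000 0.0000 0.0000 0.0000

Δt=0.19267  u=1.12978  d=0.88513  q=0.52583  discount=0.98641
step 6 (expiry): payoffs max(K−S,0) = 36.3620 15.1511 0.0000 0.0000 0.0000 0.0000 0.0000
step 5: (k=5,j=0): S=86.6972, (K−S)⁺=26.4028, hold=24.8662 ⇒ V=26.4028 exercise | (k=5,j=1): S=110.6609, (K−S)⁺=2.4391, hold=7.0866 ⇒ V=7.0866 continue | (k=5,j=2): S=141.2485, (K−S)⁺=0.0000, hold=0.0000 ⇒ V=0.0000 continue | (k=5,j=3): S=180.2906, (K−S)⁺=0.0000, hold=0.0000 ⇒ V=0.0000 continue | (k=5,j=4): S=230.1243, (K−S)⁺=0.0000, hold=0.0000 ⇒ V=0.0000 continue | (k=5,j=5): S=293.7325, (K−S)⁺=0.0000, hold=0.0000 ⇒ V=0.0000 continue  boundary S*=86.6972
step 4: (k=4,j=0): S=97.9489, (K−S)⁺=15.1511, hold=16.0251 ⇒ V=16.0251 continue | (k=4,j=1): S=125.0228, (K−S)⁺=0.0000, hold=3.3146 ⇒ V=3.3146 continue | (k=4,j=2): S=159.5800, (K−S)⁺=0.0000, hold=0.0000 ⇒ V=0.0000 continue | (k=4,j=3): S=203.6891, (K−S)⁺=0.0000, hold=0.0000 ⇒ V=0.0000 continue | (k=4,j=4): S=259.9904, (K−S)⁺=0.0000, hold=0.0000 ⇒ V=0.0000 continue  boundary S*=-
step 3: (k=3,j=0): S=110.6609, (K−S)⁺=2.4391, hold=9.2146 ⇒ V=9.2146 continue | (k=3,j=1): S=141.2485, (K−S)⁺=0.0000, hold=1.5503 ⇒ V=1.5503 continue | (k=3,j=2): S=180.2906, (K−S)⁺=0.0000, hold=0.0000 ⇒ V=0.0000 continue | (k=3,j=3): S=230.1243, (K−S)⁺=0.0000, hold=0.0000 ⇒ V=0.0000 continue  boundary S*=-
step 2: (k=2,j=0): S=125.0228, (K−S)⁺=0.0000, hold=5.1141 ⇒ V=5.1141 continue | (k=2,j=1): S=159.5800, (K−S)⁺=0.0000, hold=0.7251 ⇒ V=0.7251 continue | (k=2,j=2): S=203.6891, (K−S)⁺=0.0000, hold=0.0000 ⇒ V=0.0000 continue  boundary S*=-
step 1: (k=1,j=0): S=141.2485, (K−S)⁺=0.0000, hold=2.7681 ⇒ V=2.7681 continue | (k=1,j=1): S=180.2906, (K−S)⁺=0.0000, hold=0.3392 ⇒ V=0.3392 continue  boundary S*=-
step 0: (k=0,j=0): S=159.5800, (K−S)⁺=0.0000, hold=1.4707 ⇒ V=1.4707 continue  boundary S*=-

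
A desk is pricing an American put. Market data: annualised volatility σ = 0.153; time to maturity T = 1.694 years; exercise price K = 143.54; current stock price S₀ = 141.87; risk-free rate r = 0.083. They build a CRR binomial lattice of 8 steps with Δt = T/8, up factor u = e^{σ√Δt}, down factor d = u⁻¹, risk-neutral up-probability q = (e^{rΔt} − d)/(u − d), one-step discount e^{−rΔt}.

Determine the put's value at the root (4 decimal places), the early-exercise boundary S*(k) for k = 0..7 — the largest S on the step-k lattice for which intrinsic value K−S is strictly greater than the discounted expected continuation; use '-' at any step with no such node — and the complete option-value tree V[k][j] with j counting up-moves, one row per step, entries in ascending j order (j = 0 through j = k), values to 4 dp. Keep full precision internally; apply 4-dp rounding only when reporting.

params: Δt=0.21175 u=1.07294 d=0.93202 q=0.60822 e^(-rΔt)=0.98258
t_8 payoffs: 62.7647 50.5510 36.4905 20.3040 1.6700 0.0000 0.0000 0.0000 0.0000
t_7: node(7,0) S=86.6673 payoff=56.8727 vs cont=54.3720 → 56.8727 [stop]  node(7,1) S=99.7719 payoff=43.7681 vs cont=41.2674 → 43.7681 [stop]  node(7,2) S=114.8580 payoff=28.6820 vs cont=26.1813 → 28.6820 [stop]  node(7,3) S=132.2252 payoff=11.3148 vs cont=8.8141 → 11.3148 [stop]  node(7,4) S=152.2184 payoff=0.0000 vs cont=0.6429 → 0.6429 [wait]  node(7,5) S=175.2347 payoff=0.0000 vs cont=0.0000 → 0.0000 [wait]  node(7,6) S=201.7311 payoff=0.0000 vs cont=0.0000 → 0.0000 [wait]  node(7,7) S=232.2341 payoff=0.0000 vs cont=0.0000 → 0.0000 [wait]  ⇒ S*(7)=132.2252
t_6: node(6,0) S=92.9890 payoff=50.5510 vs cont=48.0503 → 50.5510 [stop]  node(6,1) S=107.0495 payoff=36.4905 vs cont=33.9898 → 36.4905 [stop]  node(6,2) S=123.2360 payoff=20.3040 vs cont=17.8033 → 20.3040 [stop]  node(6,3) S=141.8700 payoff=1.6700 vs cont=4.7399 → 4.7399 [wait]  node(6,4) S=163.3216 payoff=0.0000 vs cont=0.2475 → 0.2475 [wait]  node(6,5) S=188.0167 payoff=0.0000 vs cont=0.0000 → 0.0000 [wait]  node(6,6) S=216.4459 payoff=0.0000 vs cont=0.0000 → 0.0000 [wait]  ⇒ S*(6)=123.2360
t_5: node(5,0) S=99.7719 payoff=43.7681 vs cont=41.2674 → 43.7681 [stop]  node(5,1) S=114.8580 payoff=28.6820 vs cont=26.1813 → 28.6820 [stop]  node(5,2) S=132.2252 payoff=11.3148 vs cont=10.6488 → 11.3148 [stop]  node(5,3) S=152.2184 payoff=0.0000 vs cont=1.9725 → 1.9725 [wait]  node(5,4) S=175.2347 payoff=0.0000 vs cont=0.0953 → 0.0953 [wait]  node(5,5) S=201.7311 payoff=0.0000 vs cont=0.0000 → 0.0000 [wait]  ⇒ S*(5)=132.2252
t_4: node(4,0) S=107.0495 payoff=36.4905 vs cont=33.9898 → 36.4905 [stop]  node(4,1) S=123.2360 payoff=20.3040 vs cont=17.8033 → 20.3040 [stop]  node(4,2) S=141.8700 payoff=1.6700 vs cont=5.5345 → 5.5345 [wait]  node(4,3) S=163.3216 payoff=0.0000 vs cont=0.8163 → 0.8163 [wait]  node(4,4) S=188.0167 payoff=0.0000 vs cont=0.0367 → 0.0367 [wait]  ⇒ S*(4)=123.2360
t_3: node(3,0) S=114.8580 payoff=28.6820 vs cont=26.1813 → 28.6820 [stop]  node(3,1) S=132.2252 payoff=11.3148 vs cont=11.1237 → 11.3148 [stop]  node(3,2) S=152.2184 payoff=0.0000 vs cont=2.6184 → 2.6184 [wait]  node(3,3) S=175.2347 payoff=0.0000 vs cont=0.3361 → 0.3361 [wait]  ⇒ S*(3)=132.2252
t_2: node(2,0) S=123.2360 payoff=20.3040 vs cont=17.8033 → 20.3040 [stop]  node(2,1) S=141.8700 payoff=1.6700 vs cont=5.9205 → 5.9205 [wait]  node(2,2) S=163.3216 payoff=0.0000 vs cont=1.2088 → 1.2088 [wait]  ⇒ S*(2)=123.2360
t_1: node(1,0) S=132.2252 payoff=11.3148 vs cont=11.3543 → 11.3543 [wait]  node(1,1) S=152.2184 payoff=0.0000 vs cont=3.0015 → 3.0015 [wait]  ⇒ S*(1)=-
t_0: node(0,0) S=141.8700 payoff=1.6700 vs cont=6.1647 → 6.1647 [wait]  ⇒ S*(0)=-

price = 6.1647
boundary = - - 123.2360 132.2252 123.2360 132.2252 123.2360 132.2252
tree:
6.1647
11.3543 3.0015
20.3040 5.9205 1.2088
28.6820 11.3148 2.6184 0.3361
36.4905 20.3040 5.5345 0.8163 0.0367
43.7681 28.6820 11.3148 1.9725 0.0953 0.0000
50.5510 36.4905 20.3040 4.7399 0.2475 0.0000 0.0000
56.8727 43.7681 28.6820 11.3148 0.6429 0.0000 0.0000 0.0000
62.7647 50.5510 36.4905 20.3040 1.6700 0.0000 0.0000 0.0000 0.0000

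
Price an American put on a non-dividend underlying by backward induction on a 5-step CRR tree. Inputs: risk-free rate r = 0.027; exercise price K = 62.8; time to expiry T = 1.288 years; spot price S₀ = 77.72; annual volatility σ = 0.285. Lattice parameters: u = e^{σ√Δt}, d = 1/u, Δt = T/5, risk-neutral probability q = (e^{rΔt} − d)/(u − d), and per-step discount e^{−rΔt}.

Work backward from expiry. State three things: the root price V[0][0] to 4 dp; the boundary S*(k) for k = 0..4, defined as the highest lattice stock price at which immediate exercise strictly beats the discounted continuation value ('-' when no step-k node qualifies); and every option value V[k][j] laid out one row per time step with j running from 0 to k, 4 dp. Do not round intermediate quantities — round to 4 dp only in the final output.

params: Δt=0.25760 u=1.15563 d=0.86533 q=0.48794 e^(-rΔt)=0.99307
t_5 payoffs: 25.0923 12.4417 0.0000 0.0000 0.0000 0.0000
t_4: node(4,0) S=43.5763 payoff=19.2237 vs cont=18.7884 → 19.2237 [stop]  node(4,1) S=58.1958 payoff=4.6042 vs cont=6.3267 → 6.3267 [wait]  node(4,2) S=77.7200 payoff=0.0000 vs cont=0.0000 → 0.0000 [wait]  node(4,3) S=103.7944 payoff=0.0000 vs cont=0.0000 → 0.0000 [wait]  node(4,4) S=138.6166 payoff=0.0000 vs cont=0.0000 → 0.0000 [wait]  ⇒ S*(4)=43.5763
t_3: node(3,0) S=50.3583 payoff=12.4417 vs cont=12.8411 → 12.8411 [wait]  node(3,1) S=67.2531 payoff=0.0000 vs cont=3.2172 → 3.2172 [wait]  node(3,2) S=89.8159 payoff=0.0000 vs cont=0.0000 → 0.0000 [wait]  node(3,3) S=119.9484 payoff=0.0000 vs cont=0.0000 → 0.0000 [wait]  ⇒ S*(3)=-
t_2: node(2,0) S=58.1958 payoff=4.6042 vs cont=8.0887 → 8.0887 [wait]  node(2,1) S=77.7200 payoff=0.0000 vs cont=1.6360 → 1.6360 [wait]  node(2,2) S=103.7944 payoff=0.0000 vs cont=0.0000 → 0.0000 [wait]  ⇒ S*(2)=-
t_1: node(1,0) S=67.2531 payoff=0.0000 vs cont=4.9059 → 4.9059 [wait]  node(1,1) S=89.8159 payoff=0.0000 vs cont=0.8319 → 0.8319 [wait]  ⇒ S*(1)=-
t_0: node(0,0) S=77.7200 payoff=0.0000 vs cont=2.8978 → 2.8978 [wait]  ⇒ S*(0)=-

price = 2.8978
boundary = - - - - 43.5763
tree:
2.8978
4.9059 0.8319
8.0887 1.6360 0.0000
12.8411 3.2172 0.0000 0.0000
19.2237 6.3267 0.0000 0.0000 0.0000
25.0923 12.4417 0.0000 0.0000 0.0000 0.0000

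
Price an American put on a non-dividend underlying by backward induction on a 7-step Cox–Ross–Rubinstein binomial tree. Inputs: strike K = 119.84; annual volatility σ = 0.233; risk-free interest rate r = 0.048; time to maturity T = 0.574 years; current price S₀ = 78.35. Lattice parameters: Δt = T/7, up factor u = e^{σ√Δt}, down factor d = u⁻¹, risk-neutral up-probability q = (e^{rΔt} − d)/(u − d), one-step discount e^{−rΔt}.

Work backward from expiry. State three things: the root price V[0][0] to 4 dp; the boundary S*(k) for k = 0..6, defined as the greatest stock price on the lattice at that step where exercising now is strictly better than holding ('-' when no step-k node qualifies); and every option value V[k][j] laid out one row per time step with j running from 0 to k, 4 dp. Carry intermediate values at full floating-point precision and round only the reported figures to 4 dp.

Δt=0.08200, u=1.06900, d=0.93546, q=0.51286, disc=e^(-rΔt)=0.99607
k=7 terminal: V=max(K-S,0) → 70.7263 63.7150 55.7029 46.5470 36.0841 24.1275 10.4640 0.0000
k=6: j=0 S=52.5024 intr=67.3376 cont=66.8668 V=67.3376[EX]; j=1 S=59.9974 intr=59.8426 cont=59.3718 V=59.8426[EX]; j=2 S=68.5624 intr=51.2776 cont=50.8069 V=51.2776[EX]; j=3 S=78.3500 intr=41.4900 cont=41.0192 V=41.4900[EX]; j=4 S=89.5349 intr=30.3051 cont=29.8344 V=30.3051[EX]; j=5 S=102.3164 intr=17.5236 cont=17.0528 V=17.5236[EX]; j=6 S=116.9226 intr=2.9174 cont=5.0774 V=5.0774[hold]  S*(6)=102.3164
k=5: j=0 S=56.1250 intr=63.7150 cont=63.2443 V=63.7150[EX]; j=1 S=64.1371 intr=55.7029 cont=55.2321 V=55.7029[EX]; j=2 S=73.2930 intr=46.5470 cont=46.0763 V=46.5470[EX]; j=3 S=83.7559 intr=36.0841 cont=35.6133 V=36.0841[EX]; j=4 S=95.7125 intr=24.1275 cont=23.6567 V=24.1275[EX]; j=5 S=109.3760 intr=10.4640 cont=11.0967 V=11.0967[hold]  S*(5)=95.7125
k=4: j=0 S=59.9974 intr=59.8426 cont=59.3718 V=59.8426[EX]; j=1 S=68.5624 intr=51.2776 cont=50.8069 V=51.2776[EX]; j=2 S=78.3500 intr=41.4900 cont=41.0192 V=41.4900[EX]; j=3 S=89.5349 intr=30.3051 cont=29.8344 V=30.3051[EX]; j=4 S=102.3164 intr=17.5236 cont=17.3760 V=17.5236[EX]  S*(4)=102.3164
k=3: j=0 S=64.1371 intr=55.7029 cont=55.2321 V=55.7029[EX]; j=1 S=73.2930 intr=46.5470 cont=46.0763 V=46.5470[EX]; j=2 S=83.7559 intr=36.0841 cont=35.6133 V=36.0841[EX]; j=3 S=95.7125 intr=24.1275 cont=23.6567 V=24.1275[EX]  S*(3)=95.7125
k=2: j=0 S=68.5624 intr=51.2776 cont=50.8069 V=51.2776[EX]; j=1 S=78.3500 intr=41.4900 cont=41.0192 V=41.4900[EX]; j=2 S=89.5349 intr=30.3051 cont=29.8344 V=30.3051[EX]  S*(2)=89.5349
k=1: j=0 S=73.2930 intr=46.5470 cont=46.0763 V=46.5470[EX]; j=1 S=83.7559 intr=36.0841 cont=35.6133 V=36.0841[EX]  S*(1)=83.7559
k=0: j=0 S=78.3500 intr=41.4900 cont=41.0192 V=41.4900[EX]  S*(0)=78.3500

price = 41.4900
boundary = 78.3500 83.7559 89.5349 95.7125 102.3164 95.7125 102.3164
tree:
41.4900
46.5470 36.0841
51.2776 41.4900 30.3051
55.7029 46.5470 36.0841 24.1275
59.8426 51.2776 41.4900 30.3051 17.5236
63.7150 55.7029 46.5470 36.0841 24.1275 11.0967
67.3376 59.8426 51.2776 41.4900 30.3051 17.5236 5.0774
70.7263 63.7150 55.7029 46.5470 36.0841 24.1275 10.4640 0.0000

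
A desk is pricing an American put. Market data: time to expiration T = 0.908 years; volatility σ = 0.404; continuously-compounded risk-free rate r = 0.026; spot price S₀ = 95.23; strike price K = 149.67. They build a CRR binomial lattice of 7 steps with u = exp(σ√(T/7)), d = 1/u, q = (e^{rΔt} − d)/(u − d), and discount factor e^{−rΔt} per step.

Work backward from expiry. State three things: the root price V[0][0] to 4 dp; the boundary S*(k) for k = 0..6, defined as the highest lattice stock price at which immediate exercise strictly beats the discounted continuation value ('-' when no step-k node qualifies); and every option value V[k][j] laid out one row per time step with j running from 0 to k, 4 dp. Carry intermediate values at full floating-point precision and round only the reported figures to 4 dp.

price = 55.3674
boundary = - 82.3346 71.1853 82.3346 95.2300 110.1452 127.3964
tree:
55.3674
67.3354 42.5467
78.4847 54.6367 29.5003
88.1241 67.3354 41.0040 17.0084
96.4583 78.4847 54.4400 26.4603 6.6932
103.6639 88.1241 67.3354 39.5248 12.2234 0.6347
109.8937 96.4583 78.4847 54.4400 22.2736 1.2136 0.0000
115.2800 103.6639 88.1241 67.3354 39.5248 2.3205 0.0000 0.0000

Δt=0.12971, u=1.15662, d=0.86459, q=0.47526, disc=e^(-rΔt)=0.99663
k=7 terminal: V=max(K-S,0) → 115.2800 103.6639 88.1241 67.3354 39.5248 2.3205 0.0000 0.0000
k=6: j=0 S=39.7763 intr=109.8937 cont=109.3898 V=109.8937[EX]; j=1 S=53.2117 intr=96.4583 cont=95.9544 V=96.4583[EX]; j=2 S=71.1853 intr=78.4847 cont=77.9807 V=78.4847[EX]; j=3 S=95.2300 intr=54.4400 cont=53.9361 V=54.4400[EX]; j=4 S=127.3964 intr=22.2736 cont=21.7697 V=22.2736[EX]; j=5 S=170.4278 intr=0.0000 cont=1.2136 V=1.2136[hold]; j=6 S=227.9941 intr=0.0000 cont=0.0000 V=0.0000[hold]  S*(6)=127.3964
k=5: j=0 S=46.0061 intr=103.6639 cont=103.1600 V=103.6639[EX]; j=1 S=61.5459 intr=88.1241 cont=87.6202 V=88.1241[EX]; j=2 S=82.3346 intr=67.3354 cont=66.8315 V=67.3354[EX]; j=3 S=110.1452 intr=39.5248 cont=39.0209 V=39.5248[EX]; j=4 S=147.3495 intr=2.3205 cont=12.2234 V=12.2234[hold]; j=5 S=197.1206 intr=0.0000 cont=0.6347 V=0.6347[hold]  S*(5)=110.1452
k=4: j=0 S=53.2117 intr=96.4583 cont=95.9544 V=96.4583[EX]; j=1 S=71.1853 intr=78.4847 cont=77.9807 V=78.4847[EX]; j=2 S=95.2300 intr=54.4400 cont=53.9361 V=54.4400[EX]; j=3 S=127.3964 intr=22.2736 cont=26.4603 V=26.4603[hold]; j=4 S=170.4278 intr=0.0000 cont=6.6932 V=6.6932[hold]  S*(4)=95.2300
k=3: j=0 S=61.5459 intr=88.1241 cont=87.6202 V=88.1241[EX]; j=1 S=82.3346 intr=67.3354 cont=66.8315 V=67.3354[EX]; j=2 S=110.1452 intr=39.5248 cont=41.0040 V=41.0040[hold]; j=3 S=147.3495 intr=2.3205 cont=17.0084 V=17.0084[hold]  S*(3)=82.3346
k=2: j=0 S=71.1853 intr=78.4847 cont=77.9807 V=78.4847[EX]; j=1 S=95.2300 intr=54.4400 cont=54.6367 V=54.6367[hold]; j=2 S=127.3964 intr=22.2736 cont=29.5003 V=29.5003[hold]  S*(2)=71.1853
k=1: j=0 S=82.3346 intr=67.3354 cont=66.9247 V=67.3354[EX]; j=1 S=110.1452 intr=39.5248 cont=42.5467 V=42.5467[hold]  S*(1)=82.3346
k=0: j=0 S=95.2300 intr=54.4400 cont=55.3674 V=55.3674[hold]  S*(0)=-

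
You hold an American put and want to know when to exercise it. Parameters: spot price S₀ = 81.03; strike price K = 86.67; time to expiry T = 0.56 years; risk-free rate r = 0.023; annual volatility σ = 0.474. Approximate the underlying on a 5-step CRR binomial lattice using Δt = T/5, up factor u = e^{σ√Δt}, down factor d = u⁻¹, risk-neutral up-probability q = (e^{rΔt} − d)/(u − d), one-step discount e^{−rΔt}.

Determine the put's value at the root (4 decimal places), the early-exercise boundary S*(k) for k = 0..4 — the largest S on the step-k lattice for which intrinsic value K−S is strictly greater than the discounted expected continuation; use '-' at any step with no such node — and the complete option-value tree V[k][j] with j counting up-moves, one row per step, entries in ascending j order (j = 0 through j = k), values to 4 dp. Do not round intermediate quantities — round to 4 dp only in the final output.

price = 14.6108
boundary = - - - 50.3464 59.0012
tree:
14.6108
20.7015 7.7822
28.1389 12.3787 2.6109
36.3236 19.0093 4.9252 0.0000
43.7088 27.6688 9.2908 0.0000 0.0000
50.0108 36.3236 17.5262 0.0000 0.0000 0.0000

params: Δt=0.11200 u=1.17191 d=0.85331 q=0.46852 e^(-rΔt)=0.99743
t_5 payoffs: 50.0108 36.3236 17.5262 0.0000 0.0000 0.0000
t_4: node(4,0) S=42.9612 payoff=43.7088 vs cont=43.4859 → 43.7088 [stop]  node(4,1) S=59.0012 payoff=27.6688 vs cont=27.4458 → 27.6688 [stop]  node(4,2) S=81.0300 payoff=5.6400 vs cont=9.2908 → 9.2908 [wait]  node(4,3) S=111.2835 payoff=0.0000 vs cont=0.0000 → 0.0000 [wait]  node(4,4) S=152.8325 payoff=0.0000 vs cont=0.0000 → 0.0000 [wait]  ⇒ S*(4)=59.0012
t_3: node(3,0) S=50.3464 payoff=36.3236 vs cont=36.1006 → 36.3236 [stop]  node(3,1) S=69.1438 payoff=17.5262 vs cont=19.0093 → 19.0093 [wait]  node(3,2) S=94.9595 payoff=0.0000 vs cont=4.9252 → 4.9252 [wait]  node(3,3) S=130.4137 payoff=0.0000 vs cont=0.0000 → 0.0000 [wait]  ⇒ S*(3)=50.3464
t_2: node(2,0) S=59.0012 payoff=27.6688 vs cont=28.1389 → 28.1389 [wait]  node(2,1) S=81.0300 payoff=5.6400 vs cont=12.3787 → 12.3787 [wait]  node(2,2) S=111.2835 payoff=0.0000 vs cont=2.6109 → 2.6109 [wait]  ⇒ S*(2)=-
t_1: node(1,0) S=69.1438 payoff=17.5262 vs cont=20.7015 → 20.7015 [wait]  node(1,1) S=94.9595 payoff=0.0000 vs cont=7.7822 → 7.7822 [wait]  ⇒ S*(1)=-
t_0: node(0,0) S=81.0300 payoff=5.6400 vs cont=14.6108 → 14.6108 [wait]  ⇒ S*(0)=-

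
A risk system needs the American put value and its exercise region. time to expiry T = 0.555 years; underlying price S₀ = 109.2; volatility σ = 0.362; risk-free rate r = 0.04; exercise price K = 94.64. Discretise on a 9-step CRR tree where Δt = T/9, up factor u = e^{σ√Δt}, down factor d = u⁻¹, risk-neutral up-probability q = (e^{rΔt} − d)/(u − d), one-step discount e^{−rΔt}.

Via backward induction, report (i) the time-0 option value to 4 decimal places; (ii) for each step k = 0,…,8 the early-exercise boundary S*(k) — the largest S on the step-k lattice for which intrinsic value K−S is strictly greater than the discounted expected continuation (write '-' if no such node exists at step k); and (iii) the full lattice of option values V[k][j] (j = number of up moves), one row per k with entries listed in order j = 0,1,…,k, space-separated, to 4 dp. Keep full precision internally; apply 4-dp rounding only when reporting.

price = 4.6416
boundary = - - - - - 69.6657 63.6763 69.6657 76.2184
tree:
4.6416
6.9047 2.3213
10.0092 3.7244 0.8799
14.0799 5.8440 1.5482 0.1922
19.1280 8.9230 2.6849 0.3788 0.0000
24.9743 13.1698 4.5699 0.7464 0.0000 0.0000
30.9637 18.6269 7.5847 1.4707 0.0000 0.0000 0.0000
36.4381 24.9743 12.1472 2.8980 0.0000 0.0000 0.0000 0.0000
41.4418 30.9637 18.4216 5.7106 0.0000 0.0000 0.0000 0.0000 0.0000
46.0154 36.4381 24.9743 11.2526 0.0000 0.0000 0.0000 0.0000 0.0000 0.0000

params: Δt=0.06167 u=1.09406 d=0.91403 q=0.49126 e^(-rΔt)=0.99754
t_9 payoffs: 46.0154 36.4381 24.9743 11.2526 0.0000 0.0000 0.0000 0.0000 0.0000 0.0000
t_8: node(8,0) S=53.1982 payoff=41.4418 vs cont=41.2087 → 41.4418 [stop]  node(8,1) S=63.6763 payoff=30.9637 vs cont=30.7305 → 30.9637 [stop]  node(8,2) S=76.2184 payoff=18.4216 vs cont=18.1885 → 18.4216 [stop]  node(8,3) S=91.2307 payoff=3.4093 vs cont=5.7106 → 5.7106 [wait]  node(8,4) S=109.2000 payoff=0.0000 vs cont=0.0000 → 0.0000 [wait]  node(8,5) S=130.7086 payoff=0.0000 vs cont=0.0000 → 0.0000 [wait]  node(8,6) S=156.4536 payoff=0.0000 vs cont=0.0000 → 0.0000 [wait]  node(8,7) S=187.2695 payoff=0.0000 vs cont=0.0000 → 0.0000 [wait]  node(8,8) S=224.1551 payoff=0.0000 vs cont=0.0000 → 0.0000 [wait]  ⇒ S*(8)=76.2184
t_7: node(7,0) S=58.2019 payoff=36.4381 vs cont=36.2049 → 36.4381 [stop]  node(7,1) S=69.6657 payoff=24.9743 vs cont=24.7412 → 24.9743 [stop]  node(7,2) S=83.3874 payoff=11.2526 vs cont=12.1472 → 12.1472 [wait]  node(7,3) S=99.8118 payoff=0.0000 vs cont=2.8980 → 2.8980 [wait]  node(7,4) S=119.4712 payoff=0.0000 vs cont=0.0000 → 0.0000 [wait]  node(7,5) S=143.0029 payoff=0.0000 vs cont=0.0000 → 0.0000 [wait]  node(7,6) S=171.1695 payoff=0.0000 vs cont=0.0000 → 0.0000 [wait]  node(7,7) S=204.8839 payoff=0.0000 vs cont=0.0000 → 0.0000 [wait]  ⇒ S*(7)=69.6657
t_6: node(6,0) S=63.6763 payoff=30.9637 vs cont=30.7305 → 30.9637 [stop]  node(6,1) S=76.2184 payoff=18.4216 vs cont=18.6269 → 18.6269 [wait]  node(6,2) S=91.2307 payoff=3.4093 vs cont=7.5847 → 7.5847 [wait]  node(6,3) S=109.2000 payoff=0.0000 vs cont=1.4707 → 1.4707 [wait]  node(6,4) S=130.7086 payoff=0.0000 vs cont=0.0000 → 0.0000 [wait]  node(6,5) S=156.4536 payoff=0.0000 vs cont=0.0000 → 0.0000 [wait]  node(6,6) S=187.2695 payoff=0.0000 vs cont=0.0000 → 0.0000 [wait]  ⇒ S*(6)=63.6763
t_5: node(5,0) S=69.6657 payoff=24.9743 vs cont=24.8417 → 24.9743 [stop]  node(5,1) S=83.3874 payoff=11.2526 vs cont=13.1698 → 13.1698 [wait]  node(5,2) S=99.8118 payoff=0.0000 vs cont=4.5699 → 4.5699 [wait]  node(5,3) S=119.4712 payoff=0.0000 vs cont=0.7464 → 0.7464 [wait]  node(5,4) S=143.0029 payoff=0.0000 vs cont=0.0000 → 0.0000 [wait]  node(5,5) S=171.1695 payoff=0.0000 vs cont=0.0000 → 0.0000 [wait]  ⇒ S*(5)=69.6657
t_4: node(4,0) S=76.2184 payoff=18.4216 vs cont=19.1280 → 19.1280 [wait]  node(4,1) S=91.2307 payoff=3.4093 vs cont=8.9230 → 8.9230 [wait]  node(4,2) S=109.2000 payoff=0.0000 vs cont=2.6849 → 2.6849 [wait]  node(4,3) S=130.7086 payoff=0.0000 vs cont=0.3788 → 0.3788 [wait]  node(4,4) S=156.4536 payoff=0.0000 vs cont=0.0000 → 0.0000 [wait]  ⇒ S*(4)=-
t_3: node(3,0) S=83.3874 payoff=11.2526 vs cont=14.0799 → 14.0799 [wait]  node(3,1) S=99.8118 payoff=0.0000 vs cont=5.8440 → 5.8440 [wait]  node(3,2) S=119.4712 payoff=0.0000 vs cont=1.5482 → 1.5482 [wait]  node(3,3) S=143.0029 payoff=0.0000 vs cont=0.1922 → 0.1922 [wait]  ⇒ S*(3)=-
t_2: node(2,0) S=91.2307 payoff=3.4093 vs cont=10.0092 → 10.0092 [wait]  node(2,1) S=109.2000 payoff=0.0000 vs cont=3.7244 → 3.7244 [wait]  node(2,2) S=130.7086 payoff=0.0000 vs cont=0.8799 → 0.8799 [wait]  ⇒ S*(2)=-
t_1: node(1,0) S=99.8118 payoff=0.0000 vs cont=6.9047 → 6.9047 [wait]  node(1,1) S=119.4712 payoff=0.0000 vs cont=2.3213 → 2.3213 [wait]  ⇒ S*(1)=-
t_0: node(0,0) S=109.2000 payoff=0.0000 vs cont=4.6416 → 4.6416 [wait]  ⇒ S*(0)=-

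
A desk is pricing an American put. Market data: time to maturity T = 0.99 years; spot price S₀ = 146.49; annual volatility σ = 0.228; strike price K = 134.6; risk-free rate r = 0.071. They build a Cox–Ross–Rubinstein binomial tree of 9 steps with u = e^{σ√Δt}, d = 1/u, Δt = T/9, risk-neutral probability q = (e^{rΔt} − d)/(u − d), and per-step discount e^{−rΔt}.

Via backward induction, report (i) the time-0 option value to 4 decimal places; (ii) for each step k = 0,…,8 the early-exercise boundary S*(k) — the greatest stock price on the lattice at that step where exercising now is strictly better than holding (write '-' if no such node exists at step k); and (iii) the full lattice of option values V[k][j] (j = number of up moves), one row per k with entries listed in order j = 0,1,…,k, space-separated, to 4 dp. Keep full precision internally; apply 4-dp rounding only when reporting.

price = 4.8459
boundary = - - - - 108.2541 116.7576 108.2541 116.7576 125.9291
tree:
4.8459
7.7678 2.3560
12.0953 4.0889 0.8718
18.2051 6.9177 1.6694 0.1854
26.3459 11.3373 3.1456 0.4001 0.0000
34.2301 17.8424 5.8022 0.8632 0.0000 0.0000
41.5401 26.3459 10.3943 1.8625 0.0000 0.0000 0.0000
48.3178 34.2301 17.8424 4.0187 0.0000 0.0000 0.0000 0.0000
54.6017 41.5401 26.3459 8.6709 0.0000 0.0000 0.0000 0.0000 0.0000
60.4281 48.3178 34.2301 17.8424 0.0000 0.0000 0.0000 0.0000 0.0000 0.0000

Δt=0.11000, u=1.07855, d=0.92717, q=0.53290, disc=e^(-rΔt)=0.99222
k=9 terminal: V=max(K-S,0) → 60.4281 48.3178 34.2301 17.8424 0.0000 0.0000 0.0000 0.0000 0.0000 0.0000
k=8: j=0 S=79.9983 intr=54.6017 cont=53.5546 V=54.6017[EX]; j=1 S=93.0599 intr=41.5401 cont=40.4930 V=41.5401[EX]; j=2 S=108.2541 intr=26.3459 cont=25.2988 V=26.3459[EX]; j=3 S=125.9291 intr=8.6709 cont=8.2694 V=8.6709[EX]; j=4 S=146.4900 intr=0.0000 cont=0.0000 V=0.0000[hold]; j=5 S=170.4079 intr=0.0000 cont=0.0000 V=0.0000[hold]; j=6 S=198.2311 intr=0.0000 cont=0.0000 V=0.0000[hold]; j=7 S=230.5970 intr=0.0000 cont=0.0000 V=0.0000[hold]; j=8 S=268.2474 intr=0.0000 cont=0.0000 V=0.0000[hold]  S*(8)=125.9291
k=7: j=0 S=86.2822 intr=48.3178 cont=47.2706 V=48.3178[EX]; j=1 S=100.3699 intr=34.2301 cont=33.1830 V=34.2301[EX]; j=2 S=116.7576 intr=17.8424 cont=16.7953 V=17.8424[EX]; j=3 S=135.8210 intr=0.0000 cont=4.0187 V=4.0187[hold]; j=4 S=157.9970 intr=0.0000 cont=0.0000 V=0.0000[hold]; j=5 S=183.7938 intr=0.0000 cont=0.0000 V=0.0000[hold]; j=6 S=213.8024 intr=0.0000 cont=0.0000 V=0.0000[hold]; j=7 S=248.7107 intr=0.0000 cont=0.0000 V=0.0000[hold]  S*(7)=116.7576
k=6: j=0 S=93.0599 intr=41.5401 cont=40.4930 V=41.5401[EX]; j=1 S=108.2541 intr=26.3459 cont=25.2988 V=26.3459[EX]; j=2 S=125.9291 intr=8.6709 cont=10.3943 V=10.3943[hold]; j=3 S=146.4900 intr=0.0000 cont=1.8625 V=1.8625[hold]; j=4 S=170.4079 intr=0.0000 cont=0.0000 V=0.0000[hold]; j=5 S=198.2311 intr=0.0000 cont=0.0000 V=0.0000[hold]; j=6 S=230.5970 intr=0.0000 cont=0.0000 V=0.0000[hold]  S*(6)=108.2541
k=5: j=0 S=100.3699 intr=34.2301 cont=33.1830 V=34.2301[EX]; j=1 S=116.7576 intr=17.8424 cont=17.7065 V=17.8424[EX]; j=2 S=135.8210 intr=0.0000 cont=5.8022 V=5.8022[hold]; j=3 S=157.9970 intr=0.0000 cont=0.8632 V=0.8632[hold]; j=4 S=183.7938 intr=0.0000 cont=0.0000 V=0.0000[hold]; j=5 S=213.8024 intr=0.0000 cont=0.0000 V=0.0000[hold]  S*(5)=116.7576
k=4: j=0 S=108.2541 intr=26.3459 cont=25.2988 V=26.3459[EX]; j=1 S=125.9291 intr=8.6709 cont=11.3373 V=11.3373[hold]; j=2 S=146.4900 intr=0.0000 cont=3.1456 V=3.1456[hold]; j=3 S=170.4079 intr=0.0000 cont=0.4001 V=0.4001[hold]; j=4 S=198.2311 intr=0.0000 cont=0.0000 V=0.0000[hold]  S*(4)=108.2541
k=3: j=0 S=116.7576 intr=17.8424 cont=18.2051 V=18.2051[hold]; j=1 S=135.8210 intr=0.0000 cont=6.9177 V=6.9177[hold]; j=2 S=157.9970 intr=0.0000 cont=1.6694 V=1.6694[hold]; j=3 S=183.7938 intr=0.0000 cont=0.1854 V=0.1854[hold]  S*(3)=-
k=2: j=0 S=125.9291 intr=8.6709 cont=12.0953 V=12.0953[hold]; j=1 S=146.4900 intr=0.0000 cont=4.0889 V=4.0889[hold]; j=2 S=170.4079 intr=0.0000 cont=0.8718 V=0.8718[hold]  S*(2)=-
k=1: j=0 S=135.8210 intr=0.0000 cont=7.7678 V=7.7678[hold]; j=1 S=157.9970 intr=0.0000 cont=2.3560 V=2.3560[hold]  S*(1)=-
k=0: j=0 S=146.4900 intr=0.0000 cont=4.8459 V=4.8459[hold]  S*(0)=-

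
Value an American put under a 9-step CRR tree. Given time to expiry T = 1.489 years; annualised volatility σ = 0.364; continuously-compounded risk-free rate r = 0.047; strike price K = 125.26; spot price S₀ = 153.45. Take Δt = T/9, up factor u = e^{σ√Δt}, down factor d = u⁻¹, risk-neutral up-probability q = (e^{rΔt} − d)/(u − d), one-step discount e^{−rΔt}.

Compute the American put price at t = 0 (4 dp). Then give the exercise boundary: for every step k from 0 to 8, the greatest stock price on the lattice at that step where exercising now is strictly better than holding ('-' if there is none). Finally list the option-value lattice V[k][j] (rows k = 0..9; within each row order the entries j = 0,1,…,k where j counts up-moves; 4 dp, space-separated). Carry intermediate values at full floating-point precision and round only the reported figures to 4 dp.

price = 10.0365
boundary = - - - - 84.8724 73.1925 84.8724 73.1925 84.8724
tree:
10.0365
14.8704 5.1517
21.4478 8.2431 2.0076
29.9769 12.8885 3.5265 0.4544
40.3876 19.5900 6.1000 0.8968 0.0000
52.0675 28.7503 10.3423 1.7698 0.0000 0.0000
62.1401 40.3876 17.0635 3.4927 0.0000 0.0000 0.0000
70.8265 52.0675 27.0698 6.8927 0.0000 0.0000 0.0000 0.0000
78.3175 62.1401 40.3876 13.6024 0.0000 0.0000 0.0000 0.0000 0.0000
84.7776 70.8265 52.0675 26.8438 0.0000 0.0000 0.0000 0.0000 0.0000 0.0000

Δt=0.16544, u=1.15958, d=0.86238, q=0.48932, disc=e^(-rΔt)=0.99225
k=9 terminal: V=max(K-S,0) → 84.7776 70.8265 52.0675 26.8438 0.0000 0.0000 0.0000 0.0000 0.0000 0.0000
k=8: j=0 S=46.9425 intr=78.3175 cont=77.3473 V=78.3175[EX]; j=1 S=63.1199 intr=62.1401 cont=61.1699 V=62.1401[EX]; j=2 S=84.8724 intr=40.3876 cont=39.4174 V=40.3876[EX]; j=3 S=114.1213 intr=11.1387 cont=13.6024 V=13.6024[hold]; j=4 S=153.4500 intr=0.0000 cont=0.0000 V=0.0000[hold]; j=5 S=206.3323 intr=0.0000 cont=0.0000 V=0.0000[hold]; j=6 S=277.4389 intr=0.0000 cont=0.0000 V=0.0000[hold]; j=7 S=373.0505 intr=0.0000 cont=0.0000 V=0.0000[hold]; j=8 S=501.6119 intr=0.0000 cont=0.0000 V=0.0000[hold]  S*(8)=84.8724
k=7: j=0 S=54.4335 intr=70.8265 cont=69.8563 V=70.8265[EX]; j=1 S=73.1925 intr=52.0675 cont=51.0973 V=52.0675[EX]; j=2 S=98.4162 intr=26.8438 cont=27.0698 V=27.0698[hold]; j=3 S=132.3326 intr=0.0000 cont=6.8927 V=6.8927[hold]; j=4 S=177.9373 intr=0.0000 cont=0.0000 V=0.0000[hold]; j=5 S=239.2584 intr=0.0000 cont=0.0000 V=0.0000[hold]; j=6 S=321.7122 intr=0.0000 cont=0.0000 V=0.0000[hold]; j=7 S=432.5813 intr=0.0000 cont=0.0000 V=0.0000[hold]  S*(7)=73.1925
k=6: j=0 S=63.1199 intr=62.1401 cont=61.1699 V=62.1401[EX]; j=1 S=84.8724 intr=40.3876 cont=39.5271 V=40.3876[EX]; j=2 S=114.1213 intr=11.1387 cont=17.0635 V=17.0635[hold]; j=3 S=153.4500 intr=0.0000 cont=3.4927 V=3.4927[hold]; j=4 S=206.3323 intr=0.0000 cont=0.0000 V=0.0000[hold]; j=5 S=277.4389 intr=0.0000 cont=0.0000 V=0.0000[hold]; j=6 S=373.0505 intr=0.0000 cont=0.0000 V=0.0000[hold]  S*(6)=84.8724
k=5: j=0 S=73.1925 intr=52.0675 cont=51.0973 V=52.0675[EX]; j=1 S=98.4162 intr=26.8438 cont=28.7503 V=28.7503[hold]; j=2 S=132.3326 intr=0.0000 cont=10.3423 V=10.3423[hold]; j=3 S=177.9373 intr=0.0000 cont=1.7698 V=1.7698[hold]; j=4 S=239.2584 intr=0.0000 cont=0.0000 V=0.0000[hold]; j=5 S=321.7122 intr=0.0000 cont=0.0000 V=0.0000[hold]  S*(5)=73.1925
k=4: j=0 S=84.8724 intr=40.3876 cont=40.3430 V=40.3876[EX]; j=1 S=114.1213 intr=11.1387 cont=19.5900 V=19.5900[hold]; j=2 S=153.4500 intr=0.0000 cont=6.1000 V=6.1000[hold]; j=3 S=206.3323 intr=0.0000 cont=0.8968 V=0.8968[hold]; j=4 S=277.4389 intr=0.0000 cont=0.0000 V=0.0000[hold]  S*(4)=84.8724
k=3: j=0 S=98.4162 intr=26.8438 cont=29.9769 V=29.9769[hold]; j=1 S=132.3326 intr=0.0000 cont=12.8885 V=12.8885[hold]; j=2 S=177.9373 intr=0.0000 cont=3.5265 V=3.5265[hold]; j=3 S=239.2584 intr=0.0000 cont=0.4544 V=0.4544[hold]  S*(3)=-
k=2: j=0 S=114.1213 intr=11.1387 cont=21.4478 V=21.4478[hold]; j=1 S=153.4500 intr=0.0000 cont=8.2431 V=8.2431[hold]; j=2 S=206.3323 intr=0.0000 cont=2.0076 V=2.0076[hold]  S*(2)=-
k=1: j=0 S=132.3326 intr=0.0000 cont=14.8704 V=14.8704[hold]; j=1 S=177.9373 intr=0.0000 cont=5.1517 V=5.1517[hold]  S*(1)=-
k=0: j=0 S=153.4500 intr=0.0000 cont=10.0365 V=10.0365[hold]  S*(0)=-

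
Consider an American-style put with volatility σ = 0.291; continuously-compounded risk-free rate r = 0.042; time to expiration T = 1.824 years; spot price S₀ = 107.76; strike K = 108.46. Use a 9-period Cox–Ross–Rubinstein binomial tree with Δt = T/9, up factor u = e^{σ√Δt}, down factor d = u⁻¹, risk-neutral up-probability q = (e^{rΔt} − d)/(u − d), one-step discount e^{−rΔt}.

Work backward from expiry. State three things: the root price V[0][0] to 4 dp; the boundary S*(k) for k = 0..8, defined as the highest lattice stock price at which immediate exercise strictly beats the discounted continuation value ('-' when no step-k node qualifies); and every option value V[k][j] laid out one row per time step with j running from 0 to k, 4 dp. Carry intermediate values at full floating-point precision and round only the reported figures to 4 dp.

Δt=0.20267  u=1.13997  d=0.87721  q=0.49983  discount=0.99152
step 9 (expiry): payoffs max(K−S,0) = 75.3157 65.3877 52.4860 35.7197 13.9314 0.0000 0.0000 0.0000 0.0000 0.0000
step 8: (k=8,j=0): S=37.7836, (K−S)⁺=70.6764, hold=69.7571 ⇒ V=70.6764 exercise | (k=8,j=1): S=49.1012, (K−S)⁺=59.3588, hold=58.4395 ⇒ V=59.3588 exercise | (k=8,j=2): S=63.8088, (K−S)⁺=44.6512, hold=43.7319 ⇒ V=44.6512 exercise | (k=8,j=3): S=82.9219, (K−S)⁺=25.5381, hold=24.6188 ⇒ V=25.5381 exercise | (k=8,j=4): S=107.7600, (K−S)⁺=0.7000, hold=6.9090 ⇒ V=6.9090 continue | (k=8,j=5): S=140.0381, (K−S)⁺=0.0000, hold=0.0000 ⇒ V=0.0000 continue | (k=8,j=6): S=181.9846, (K−S)⁺=0.0000, hold=0.0000 ⇒ V=0.0000 continue | (k=8,j=7): S=236.4956, (K−S)⁺=0.0000, hold=0.0000 ⇒ V=0.0000 continue | (k=8,j=8): S=307.3348, (K−S)⁺=0.0000, hold=0.0000 ⇒ V=0.0000 continue  boundary S*=82.9219
step 7: (k=7,j=0): S=43.0723, (K−S)⁺=65.3877, hold=64.4684 ⇒ V=65.3877 exercise | (k=7,j=1): S=55.9740, (K−S)⁺=52.4860, hold=51.5667 ⇒ V=52.4860 exercise | (k=7,j=2): S=72.7403, (K−S)⁺=35.7197, hold=34.8005 ⇒ V=35.7197 exercise | (k=7,j=3): S=94.5286, (K−S)⁺=13.9314, hold=16.0892 ⇒ V=16.0892 continue | (k=7,j=4): S=122.8434, (K−S)⁺=0.0000, hold=3.4264 ⇒ V=3.4264 continue | (k=7,j=5): S=159.6395, (K−S)⁺=0.0000, hold=0.0000 ⇒ V=0.0000 continue | (k=7,j=6): S=207.4574, (K−S)⁺=0.0000, hold=0.0000 ⇒ V=0.0000 continue | (k=7,j=7): S=269.5985, (K−S)⁺=0.0000, hold=0.0000 ⇒ V=0.0000 continue  boundary S*=72.7403
step 6: (k=6,j=0): S=49.1012, (K−S)⁺=59.3588, hold=58.4395 ⇒ V=59.3588 exercise | (k=6,j=1): S=63.8088, (K−S)⁺=44.6512, hold=43.7319 ⇒ V=44.6512 exercise | (k=6,j=2): S=82.9219, (K−S)⁺=25.5381, hold=25.6883 ⇒ V=25.6883 continue | (k=6,j=3): S=107.7600, (K−S)⁺=0.7000, hold=9.6773 ⇒ V=9.6773 continue | (k=6,j=4): S=140.0381, (K−S)⁺=0.0000, hold=1.6993 ⇒ V=1.6993 continue | (k=6,j=5): S=181.9846, (K−S)⁺=0.0000, hold=0.0000 ⇒ V=0.0000 continue | (k=6,j=6): S=236.4956, (K−S)⁺=0.0000, hold=0.0000 ⇒ V=0.0000 continue  boundary S*=63.8088
step 5: (k=5,j=0): S=55.9740, (K−S)⁺=52.4860, hold=51.5667 ⇒ V=52.4860 exercise | (k=5,j=1): S=72.7403, (K−S)⁺=35.7197, hold=34.8749 ⇒ V=35.7197 exercise | (k=5,j=2): S=94.5286, (K−S)⁺=13.9314, hold=17.5356 ⇒ V=17.5356 continue | (k=5,j=3): S=122.8434, (K−S)⁺=0.0000, hold=5.6414 ⇒ V=5.6414 continue | (k=5,j=4): S=159.6395, (K−S)⁺=0.0000, hold=0.8427 ⇒ V=0.8427 continue | (k=5,j=5): S=207.4574, (K−S)⁺=0.0000, hold=0.0000 ⇒ V=0.0000 continue  boundary S*=72.7403
step 4: (k=4,j=0): S=63.8088, (K−S)⁺=44.6512, hold=43.7319 ⇒ V=44.6512 exercise | (k=4,j=1): S=82.9219, (K−S)⁺=25.5381, hold=26.4051 ⇒ V=26.4051 continue | (k=4,j=2): S=107.7600, (K−S)⁺=0.7000, hold=11.4923 ⇒ V=11.4923 continue | (k=4,j=3): S=140.0381, (K−S)⁺=0.0000, hold=3.2154 ⇒ V=3.2154 continue | (k=4,j=4): S=181.9846, (K−S)⁺=0.0000, hold=0.4179 ⇒ V=0.4179 continue  boundary S*=63.8088
step 3: (k=3,j=0): S=72.7403, (K−S)⁺=35.7197, hold=35.2301 ⇒ V=35.7197 exercise | (k=3,j=1): S=94.5286, (K−S)⁺=13.9314, hold=18.7906 ⇒ V=18.7906 continue | (k=3,j=2): S=122.8434, (K−S)⁺=0.0000, hold=7.2929 ⇒ V=7.2929 continue | (k=3,j=3): S=159.6395, (K−S)⁺=0.0000, hold=1.8017 ⇒ V=1.8017 continue  boundary S*=72.7403
step 2: (k=2,j=0): S=82.9219, (K−S)⁺=25.5381, hold=27.0270 ⇒ V=27.0270 continue | (k=2,j=1): S=107.7600, (K−S)⁺=0.7000, hold=12.9332 ⇒ V=12.9332 continue | (k=2,j=2): S=140.0381, (K−S)⁺=0.0000, hold=4.5097 ⇒ V=4.5097 continue  boundary S*=-
step 1: (k=1,j=0): S=94.5286, (K−S)⁺=13.9314, hold=19.8131 ⇒ V=19.8131 continue | (k=1,j=1): S=122.8434, (K−S)⁺=0.0000, hold=8.6489 ⇒ V=8.6489 continue  boundary S*=-
step 0: (k=0,j=0): S=107.7600, (K−S)⁺=0.7000, hold=14.1123 ⇒ V=14.1123 continue  boundary S*=-

price = 14.1123
boundary = - - - 72.7403 63.8088 72.7403 63.8088 72.7403 82.9219
tree:
14.1123
19.8131 8.6489
27.0270 12.9332 4.5097
35.7197 18.7906 7.2929 1.8017
44.6512 26.4051 11.4923 3.2154 0.4179
52.4860 35.7197 17.5356 5.6414 0.8427 0.0000
59.3588 44.6512 25.6883 9.6773 1.6993 0.0000 0.0000
65.3877 52.4860 35.7197 16.0892 3.4264 0.0000 0.0000 0.0000
70.6764 59.3588 44.6512 25.5381 6.9090 0.0000 0.0000 0.0000 0.0000
75.3157 65.3877 52.4860 35.7197 13.9314 0.0000 0.0000 0.0000 0.0000 0.0000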